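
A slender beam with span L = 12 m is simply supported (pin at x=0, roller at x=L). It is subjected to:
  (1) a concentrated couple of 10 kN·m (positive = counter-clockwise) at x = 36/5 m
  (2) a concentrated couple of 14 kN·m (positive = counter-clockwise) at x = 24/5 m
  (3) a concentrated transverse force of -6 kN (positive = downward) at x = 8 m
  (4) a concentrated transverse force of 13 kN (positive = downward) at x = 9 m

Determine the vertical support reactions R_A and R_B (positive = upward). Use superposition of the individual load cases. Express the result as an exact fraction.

Load 1 — applied couple M₀=10 kN·m at a=36/5 m (b=L-a=24/5):
  R_A = M₀/L = 10/12 = 5/6 kN
  R_B = -M₀/L = -10/12 = -5/6 kN
Load 2 — applied couple M₀=14 kN·m at a=24/5 m (b=L-a=36/5):
  R_A = M₀/L = 14/12 = 7/6 kN
  R_B = -M₀/L = -14/12 = -7/6 kN
Load 3 — point force P=-6 kN at a=8 m (b=L-a=4):
  R_A = Pb/L = (-6)·4/12 = -2 kN
  R_B = Pa/L = (-6)·8/12 = -4 kN
Load 4 — point force P=13 kN at a=9 m (b=L-a=3):
  R_A = Pb/L = 13·3/12 = 13/4 kN
  R_B = Pa/L = 13·9/12 = 39/4 kN
Superposition: R_A = 13/4 kN, R_B = 15/4 kN

R_A = 13/4 kN, R_B = 15/4 kN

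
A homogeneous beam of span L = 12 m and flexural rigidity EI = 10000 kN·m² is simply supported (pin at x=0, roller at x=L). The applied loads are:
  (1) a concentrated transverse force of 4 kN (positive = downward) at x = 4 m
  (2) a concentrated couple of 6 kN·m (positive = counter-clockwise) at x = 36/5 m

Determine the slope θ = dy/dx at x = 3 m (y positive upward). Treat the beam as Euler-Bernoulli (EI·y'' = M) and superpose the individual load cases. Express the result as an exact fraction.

Load 1 — point force P=4 kN at a=4 m (b=L-a=8):
  θ_1 = -Pb(L²-b²-3x²)/(6LEI)  [x≤a] = -4·8·(12²-8²-3·3²)/(6·12·10000) = -53/22500 rad
Load 2 — applied couple M₀=6 kN·m at a=36/5 m (b=L-a=24/5):
  θ_2 = (M₀x²/(2L)+C₁)/EI  [x≤a] with C₁=M₀(3b²-L²)/(6L)=-156/25 = (6·3²/(2·12)+(-156/25))/10000 = -399/1000000 rad
Superposition: θ = Σ θ_i = -24791/9000000 rad ≈ -0.002755 rad

θ(3) = -24791/9000000 rad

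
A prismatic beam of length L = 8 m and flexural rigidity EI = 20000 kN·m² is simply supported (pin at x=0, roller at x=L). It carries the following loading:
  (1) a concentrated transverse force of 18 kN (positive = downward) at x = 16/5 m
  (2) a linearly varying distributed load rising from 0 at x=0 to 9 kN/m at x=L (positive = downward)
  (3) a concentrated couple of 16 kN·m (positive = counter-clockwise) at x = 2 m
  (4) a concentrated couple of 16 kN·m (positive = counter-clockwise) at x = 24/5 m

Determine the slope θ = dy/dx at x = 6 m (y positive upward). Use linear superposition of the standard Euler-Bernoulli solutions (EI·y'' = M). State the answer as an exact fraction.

θ(6) = 162203/30000000 rad

Load 1 — point force P=18 kN at a=16/5 m (b=L-a=24/5):
  θ_1 = -Pa(2L²-6Lx+3x²+a²)/(6LEI)  [x>a] = -18·(16/5)·(2·8²-6·8·6+3·6²+(16/5)²)/(6·8·20000) = 783/312500 rad
Load 2 — triangular load w₀=9 kN/m (0→w₀ over full span):
  θ_2 = -w₀(7L⁴-30L²x²+15x⁴)/(360LEI) = -9·(7·8⁴-30·8²·6²+15·6⁴)/(360·8·20000) = 1313/400000 rad
Load 3 — applied couple M₀=16 kN·m at a=2 m (b=L-a=6):
  θ_3 = (M₀x²/(2L)-M₀(x-a)+C₁)/EI  [x>a] with C₁=M₀(3b²-L²)/(6L)=44/3 = (16·6²/(2·8)-16·(6-2)+(44/3))/20000 = -1/1500 rad
Load 4 — applied couple M₀=16 kN·m at a=24/5 m (b=L-a=16/5):
  θ_4 = (M₀x²/(2L)-M₀(x-a)+C₁)/EI  [x>a] with C₁=M₀(3b²-L²)/(6L)=-832/75 = (16·6²/(2·8)-16·(6-(24/5))+(-832/75))/20000 = 107/375000 rad
Superposition: θ = Σ θ_i = 162203/30000000 rad ≈ 0.005407 rad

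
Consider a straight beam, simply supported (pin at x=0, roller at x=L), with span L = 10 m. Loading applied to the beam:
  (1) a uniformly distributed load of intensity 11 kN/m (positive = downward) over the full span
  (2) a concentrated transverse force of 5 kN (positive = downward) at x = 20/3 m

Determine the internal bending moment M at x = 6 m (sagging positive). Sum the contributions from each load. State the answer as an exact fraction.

M(6) = 142 kN·m

Load 1 — uniform load w=11 kN/m over full span:
  M_1 = wx(L-x)/2 = 11·6·(10-6)/2 = 132 kN·m
Load 2 — point force P=5 kN at a=20/3 m (b=L-a=10/3):
  M_2 = Pbx/L  [x≤a] = 5·(10/3)·6/10 = 10 kN·m
Superposition: M = Σ M_i = 142 kN·m ≈ 142.000000 kN·m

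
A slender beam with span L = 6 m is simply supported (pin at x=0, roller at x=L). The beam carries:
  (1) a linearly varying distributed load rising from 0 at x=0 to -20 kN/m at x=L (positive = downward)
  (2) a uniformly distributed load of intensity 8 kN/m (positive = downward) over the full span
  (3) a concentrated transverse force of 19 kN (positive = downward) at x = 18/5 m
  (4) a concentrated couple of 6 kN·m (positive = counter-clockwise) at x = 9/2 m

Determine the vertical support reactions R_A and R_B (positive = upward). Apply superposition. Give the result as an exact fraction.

R_A = 63/5 kN, R_B = -28/5 kN

Load 1 — triangular load w₀=-20 kN/m (0→w₀ over full span):
  R_A = w₀L/6 = (-20)·6/6 = -20 kN
  R_B = w₀L/3 = (-20)·6/3 = -40 kN
Load 2 — uniform load w=8 kN/m over full span:
  R_A = wL/2 = 8·6/2 = 24 kN
  R_B = wL/2 = 8·6/2 = 24 kN
Load 3 — point force P=19 kN at a=18/5 m (b=L-a=12/5):
  R_A = Pb/L = 19·(12/5)/6 = 38/5 kN
  R_B = Pa/L = 19·(18/5)/6 = 57/5 kN
Load 4 — applied couple M₀=6 kN·m at a=9/2 m (b=L-a=3/2):
  R_A = M₀/L = 6/6 = 1 kN
  R_B = -M₀/L = -6/6 = -1 kN
Superposition: R_A = 63/5 kN, R_B = -28/5 kN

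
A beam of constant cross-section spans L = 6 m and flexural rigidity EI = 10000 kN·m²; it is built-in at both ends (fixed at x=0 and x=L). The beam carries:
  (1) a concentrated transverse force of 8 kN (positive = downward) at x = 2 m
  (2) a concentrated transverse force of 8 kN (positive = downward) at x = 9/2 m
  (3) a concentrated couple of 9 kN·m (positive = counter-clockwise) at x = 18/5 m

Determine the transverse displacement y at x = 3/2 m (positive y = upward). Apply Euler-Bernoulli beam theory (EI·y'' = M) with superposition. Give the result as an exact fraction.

Load 1 — point force P=8 kN at a=2 m (b=L-a=4):
  y_1 = -Pb²x²(3aL-(3a+b)x)/(6L³EI)  [x≤a] = -8·4²·(3/2)²·(3·2·6-(3·2+4)·(3/2))/(6·6³·10000) = -7/15000 m
Load 2 — point force P=8 kN at a=9/2 m (b=L-a=3/2):
  y_2 = -Pb²x²(3aL-(3a+b)x)/(6L³EI)  [x≤a] = -8·(3/2)²·(3/2)²·(3·(9/2)·6-(3·(9/2)+(3/2))·(3/2))/(6·6³·10000) = -117/640000 m
Load 3 — applied couple M₀=9 kN·m at a=18/5 m (b=L-a=12/5):
  y_3 = (R_Ax³/6 - M_Ax²/2)/EI  [x≤a] with R_A=54/25, M_A=72/25 = ((54/25)·(3/2)³/6 - (72/25)·(3/2)²/2)/10000 = -81/400000 m
Superposition: y = Σ y_i = -8179/9600000 m ≈ -0.000852 m

y(3/2) = -8179/9600000 m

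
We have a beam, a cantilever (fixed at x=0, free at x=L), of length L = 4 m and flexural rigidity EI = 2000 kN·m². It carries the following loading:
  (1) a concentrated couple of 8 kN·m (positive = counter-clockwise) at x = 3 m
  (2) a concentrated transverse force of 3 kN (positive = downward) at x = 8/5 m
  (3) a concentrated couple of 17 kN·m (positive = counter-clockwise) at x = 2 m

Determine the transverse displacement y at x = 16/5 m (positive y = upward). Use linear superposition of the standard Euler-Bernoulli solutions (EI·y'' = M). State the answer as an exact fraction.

y(16/5) = 1317/25000 m

Load 1 — applied couple M₀=8 kN·m at a=3 m (b=L-a=1):
  y_1 = M₀a(2x-a)/(2EI)  [x>a] = 8·3·(2·(16/5)-3)/(2·2000) = 51/2500 m
Load 2 — point force P=3 kN at a=8/5 m (b=L-a=12/5):
  y_2 = -Pa²(3x-a)/(6EI)  [x>a] = -3·(8/5)²·(3·(16/5)-(8/5))/(6·2000) = -16/3125 m
Load 3 — applied couple M₀=17 kN·m at a=2 m (b=L-a=2):
  y_3 = M₀a(2x-a)/(2EI)  [x>a] = 17·2·(2·(16/5)-2)/(2·2000) = 187/5000 m
Superposition: y = Σ y_i = 1317/25000 m ≈ 0.052680 m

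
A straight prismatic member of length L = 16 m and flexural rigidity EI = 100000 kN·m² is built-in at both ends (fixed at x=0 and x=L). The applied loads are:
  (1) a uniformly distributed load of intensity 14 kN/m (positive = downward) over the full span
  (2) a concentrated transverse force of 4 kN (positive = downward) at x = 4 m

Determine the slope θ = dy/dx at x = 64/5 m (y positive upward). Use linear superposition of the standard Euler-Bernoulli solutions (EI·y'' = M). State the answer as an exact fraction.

Load 1 — uniform load w=14 kN/m over full span:
  θ_1 = -wx(L-x)(L-2x)/(12EI) = -14·(64/5)·(16-(64/5))·(16-2·(64/5))/(12·100000) = 1792/390625 rad
Load 2 — point force P=4 kN at a=4 m (b=L-a=12):
  θ_2 = Pa²(L-x)(2bL-(3b+a)(L-x))/(2L³EI)  [x>a] = 4·4²·(16-(64/5))·(2·12·16-(3·12+4)·(16-(64/5)))/(2·16³·100000) = 1/15625 rad
Superposition: θ = Σ θ_i = 1817/390625 rad ≈ 0.004652 rad

θ(64/5) = 1817/390625 rad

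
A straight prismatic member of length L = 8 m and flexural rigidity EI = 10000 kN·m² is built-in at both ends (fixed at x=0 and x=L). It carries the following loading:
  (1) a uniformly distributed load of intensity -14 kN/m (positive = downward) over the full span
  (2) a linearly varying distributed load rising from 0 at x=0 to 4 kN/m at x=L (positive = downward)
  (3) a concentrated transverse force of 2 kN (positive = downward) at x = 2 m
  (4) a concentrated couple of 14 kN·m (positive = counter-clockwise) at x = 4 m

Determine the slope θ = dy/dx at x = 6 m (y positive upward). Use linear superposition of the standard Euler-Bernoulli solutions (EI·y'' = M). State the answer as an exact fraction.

Load 1 — uniform load w=-14 kN/m over full span:
  θ_1 = -wx(L-x)(L-2x)/(12EI) = -(-14)·6·(8-6)·(8-2·6)/(12·10000) = -7/1250 rad
Load 2 — triangular load w₀=4 kN/m (0→w₀ over full span):
  θ_2 = -w₀(2x(L-x)(L-2x)(x+2L)+x²(L-x)²)/(120LEI) = -4·(2·6·(8-6)·(8-2·6)·(6+2·8)+6²·(8-6)²)/(120·8·10000) = 41/50000 rad
Load 3 — point force P=2 kN at a=2 m (b=L-a=6):
  θ_3 = Pa²(L-x)(2bL-(3b+a)(L-x))/(2L³EI)  [x>a] = 2·2²·(8-6)·(2·6·8-(3·6+2)·(8-6))/(2·8³·10000) = 7/80000 rad
Load 4 — applied couple M₀=14 kN·m at a=4 m (b=L-a=4):
  θ_4 = (R_Ax²/2 - M_Ax - M₀(x-a))/EI  [x>a] with R_A=21/8, M_A=7/2 = ((21/8)·6²/2 - (7/2)·6 - 14·(6-4))/10000 = -7/40000 rad
Superposition: θ = Σ θ_i = -1947/400000 rad ≈ -0.004868 rad

θ(6) = -1947/400000 rad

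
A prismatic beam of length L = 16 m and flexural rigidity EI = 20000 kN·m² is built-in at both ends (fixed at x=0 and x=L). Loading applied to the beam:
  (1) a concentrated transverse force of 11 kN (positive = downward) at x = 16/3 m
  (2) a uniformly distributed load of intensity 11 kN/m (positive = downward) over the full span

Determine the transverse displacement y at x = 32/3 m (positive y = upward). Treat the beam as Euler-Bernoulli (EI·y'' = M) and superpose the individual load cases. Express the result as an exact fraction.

y(32/3) = -21824/273375 m

Load 1 — point force P=11 kN at a=16/3 m (b=L-a=32/3):
  y_1 = -Pa²(L-x)²(3bL-(3b+a)(L-x))/(6L³EI)  [x>a] = -11·(16/3)²·(16-(32/3))²·(3·(32/3)·16-(3·(32/3)+(16/3))·(16-(32/3)))/(6·16³·20000) = -7744/1366875 m
Load 2 — uniform load w=11 kN/m over full span:
  y_2 = -wx²(L-x)²/(24EI) = -11·(32/3)²·(16-(32/3))²/(24·20000) = -11264/151875 m
Superposition: y = Σ y_i = -21824/273375 m ≈ -0.079832 m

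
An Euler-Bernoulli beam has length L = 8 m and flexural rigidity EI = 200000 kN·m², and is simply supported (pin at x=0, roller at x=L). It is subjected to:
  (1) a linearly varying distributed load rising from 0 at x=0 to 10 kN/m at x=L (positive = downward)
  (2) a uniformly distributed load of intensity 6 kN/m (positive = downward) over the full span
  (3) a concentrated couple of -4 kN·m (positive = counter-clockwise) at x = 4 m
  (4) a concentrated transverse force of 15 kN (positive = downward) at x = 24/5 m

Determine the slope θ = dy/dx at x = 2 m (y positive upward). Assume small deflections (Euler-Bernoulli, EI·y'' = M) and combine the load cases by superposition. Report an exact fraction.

Load 1 — triangular load w₀=10 kN/m (0→w₀ over full span):
  θ_1 = -w₀(7L⁴-30L²x²+15x⁴)/(360LEI) = -10·(7·8⁴-30·8²·2²+15·2⁴)/(360·8·200000) = -1327/3600000 rad
Load 2 — uniform load w=6 kN/m over full span:
  θ_2 = -w(L³-6Lx²+4x³)/(24EI) = -6·(8³-6·8·2²+4·2³)/(24·200000) = -11/25000 rad
Load 3 — applied couple M₀=-4 kN·m at a=4 m (b=L-a=4):
  θ_3 = (M₀x²/(2L)+C₁)/EI  [x≤a] with C₁=M₀(3b²-L²)/(6L)=4/3 = ((-4)·2²/(2·8)+(4/3))/200000 = 1/600000 rad
Load 4 — point force P=15 kN at a=24/5 m (b=L-a=16/5):
  θ_4 = -Pb(L²-b²-3x²)/(6LEI)  [x≤a] = -15·(16/5)·(8²-(16/5)²-3·2²)/(6·8·200000) = -261/1250000 rad
Superposition: θ = Σ θ_i = -91417/90000000 rad ≈ -0.001016 rad

θ(2) = -91417/90000000 rad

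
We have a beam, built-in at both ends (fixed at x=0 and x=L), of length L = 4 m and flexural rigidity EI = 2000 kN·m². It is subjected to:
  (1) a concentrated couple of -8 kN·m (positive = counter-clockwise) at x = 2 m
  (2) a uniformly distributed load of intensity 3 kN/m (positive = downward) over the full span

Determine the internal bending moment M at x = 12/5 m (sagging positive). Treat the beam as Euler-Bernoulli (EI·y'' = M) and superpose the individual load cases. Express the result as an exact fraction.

M(12/5) = 114/25 kN·m

Load 1 — applied couple M₀=-8 kN·m at a=2 m (b=L-a=2):
  M_1 = R_Ax - M_A - M₀  [x>a] with R_A=-3, M_A=-2 = (-3)·(12/5) - (-2) - (-8) = 14/5 kN·m
Load 2 — uniform load w=3 kN/m over full span:
  M_2 = wLx/2 - wL²/12 - wx²/2 = 3·4·(12/5)/2 - 3·4²/12 - 3·(12/5)²/2 = 44/25 kN·m
Superposition: M = Σ M_i = 114/25 kN·m ≈ 4.560000 kN·m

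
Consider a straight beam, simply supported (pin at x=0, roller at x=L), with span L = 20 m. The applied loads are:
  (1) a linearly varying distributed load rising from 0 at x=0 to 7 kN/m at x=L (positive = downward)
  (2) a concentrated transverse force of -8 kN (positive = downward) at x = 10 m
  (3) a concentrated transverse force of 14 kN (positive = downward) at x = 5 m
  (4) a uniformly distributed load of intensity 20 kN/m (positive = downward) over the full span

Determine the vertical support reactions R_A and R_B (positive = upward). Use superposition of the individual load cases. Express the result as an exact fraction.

R_A = 1379/6 kN, R_B = 1477/6 kN

Load 1 — triangular load w₀=7 kN/m (0→w₀ over full span):
  R_A = w₀L/6 = 7·20/6 = 70/3 kN
  R_B = w₀L/3 = 7·20/3 = 140/3 kN
Load 2 — point force P=-8 kN at a=10 m (b=L-a=10):
  R_A = Pb/L = (-8)·10/20 = -4 kN
  R_B = Pa/L = (-8)·10/20 = -4 kN
Load 3 — point force P=14 kN at a=5 m (b=L-a=15):
  R_A = Pb/L = 14·15/20 = 21/2 kN
  R_B = Pa/L = 14·5/20 = 7/2 kN
Load 4 — uniform load w=20 kN/m over full span:
  R_A = wL/2 = 20·20/2 = 200 kN
  R_B = wL/2 = 20·20/2 = 200 kN
Superposition: R_A = 1379/6 kN, R_B = 1477/6 kN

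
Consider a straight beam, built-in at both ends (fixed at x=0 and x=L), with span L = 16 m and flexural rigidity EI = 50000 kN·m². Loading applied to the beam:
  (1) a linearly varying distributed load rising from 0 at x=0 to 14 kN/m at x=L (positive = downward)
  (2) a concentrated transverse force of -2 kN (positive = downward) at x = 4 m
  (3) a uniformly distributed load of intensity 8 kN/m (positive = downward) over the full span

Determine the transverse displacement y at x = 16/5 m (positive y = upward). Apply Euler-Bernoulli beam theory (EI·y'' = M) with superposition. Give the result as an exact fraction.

y(16/5) = -953156/48828125 m

Load 1 — triangular load w₀=14 kN/m (0→w₀ over full span):
  y_1 = -w₀x²(L-x)²(x+2L)/(120LEI) = -14·(16/5)²·(16-(16/5))²·((16/5)+2·16)/(120·16·50000) = -1261568/146484375 m
Load 2 — point force P=-2 kN at a=4 m (b=L-a=12):
  y_2 = -Pb²x²(3aL-(3a+b)x)/(6L³EI)  [x≤a] = -(-2)·12²·(16/5)²·(3·4·16-(3·4+12)·(16/5))/(6·16³·50000) = 108/390625 m
Load 3 — uniform load w=8 kN/m over full span:
  y_3 = -wx²(L-x)²/(24EI) = -8·(16/5)²·(16-(16/5))²/(24·50000) = -65536/5859375 m
Superposition: y = Σ y_i = -953156/48828125 m ≈ -0.019521 m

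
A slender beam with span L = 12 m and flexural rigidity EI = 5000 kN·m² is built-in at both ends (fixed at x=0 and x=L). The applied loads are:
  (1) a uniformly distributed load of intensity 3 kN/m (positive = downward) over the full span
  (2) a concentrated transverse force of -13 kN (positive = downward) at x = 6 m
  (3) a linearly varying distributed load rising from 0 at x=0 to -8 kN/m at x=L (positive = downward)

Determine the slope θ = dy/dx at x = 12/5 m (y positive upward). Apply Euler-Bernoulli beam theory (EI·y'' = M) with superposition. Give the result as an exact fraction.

Load 1 — uniform load w=3 kN/m over full span:
  θ_1 = -wx(L-x)(L-2x)/(12EI) = -3·(12/5)·(12-(12/5))·(12-2·(12/5))/(12·5000) = -648/78125 rad
Load 2 — point force P=-13 kN at a=6 m (b=L-a=6):
  θ_2 = -Pb²x(2aL-(3a+b)x)/(2L³EI)  [x≤a] = -(-13)·6²·(12/5)·(2·6·12-(3·6+6)·(12/5))/(2·12³·5000) = 351/62500 rad
Load 3 — triangular load w₀=-8 kN/m (0→w₀ over full span):
  θ_3 = -w₀(2x(L-x)(L-2x)(x+2L)+x²(L-x)²)/(120LEI) = -(-8)·(2·(12/5)·(12-(12/5))·(12-2·(12/5))·((12/5)+2·12)+(12/5)²·(12-(12/5))²)/(120·12·5000) = 4032/390625 rad
Superposition: θ = Σ θ_i = 11943/1562500 rad ≈ 0.007644 rad

θ(12/5) = 11943/1562500 rad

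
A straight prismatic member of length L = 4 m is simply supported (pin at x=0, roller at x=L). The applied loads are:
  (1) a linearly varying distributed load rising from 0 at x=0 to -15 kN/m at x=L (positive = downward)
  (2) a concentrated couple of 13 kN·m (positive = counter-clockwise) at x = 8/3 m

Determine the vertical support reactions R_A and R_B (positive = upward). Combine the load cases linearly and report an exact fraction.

R_A = -27/4 kN, R_B = -93/4 kN

Load 1 — triangular load w₀=-15 kN/m (0→w₀ over full span):
  R_A = w₀L/6 = (-15)·4/6 = -10 kN
  R_B = w₀L/3 = (-15)·4/3 = -20 kN
Load 2 — applied couple M₀=13 kN·m at a=8/3 m (b=L-a=4/3):
  R_A = M₀/L = 13/4 kN
  R_B = -M₀/L = -13/4 kN
Superposition: R_A = -27/4 kN, R_B = -93/4 kN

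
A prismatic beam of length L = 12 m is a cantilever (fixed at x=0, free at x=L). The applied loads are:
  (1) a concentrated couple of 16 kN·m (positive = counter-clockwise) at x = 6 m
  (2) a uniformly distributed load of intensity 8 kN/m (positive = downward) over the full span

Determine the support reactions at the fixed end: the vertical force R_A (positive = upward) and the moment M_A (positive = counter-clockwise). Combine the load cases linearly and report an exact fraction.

Load 1 — applied couple M₀=16 kN·m at a=6 m (b=L-a=6):
  R_A = 0 kN
  M_A = -M₀ = -16 kN·m
Load 2 — uniform load w=8 kN/m over full span:
  R_A = wL = 8·12 = 96 kN
  M_A = wL²/2 = 8·12²/2 = 576 kN·m
Superposition: R_A = 96 kN, M_A = 560 kN·m

R_A = 96 kN, M_A = 560 kN·m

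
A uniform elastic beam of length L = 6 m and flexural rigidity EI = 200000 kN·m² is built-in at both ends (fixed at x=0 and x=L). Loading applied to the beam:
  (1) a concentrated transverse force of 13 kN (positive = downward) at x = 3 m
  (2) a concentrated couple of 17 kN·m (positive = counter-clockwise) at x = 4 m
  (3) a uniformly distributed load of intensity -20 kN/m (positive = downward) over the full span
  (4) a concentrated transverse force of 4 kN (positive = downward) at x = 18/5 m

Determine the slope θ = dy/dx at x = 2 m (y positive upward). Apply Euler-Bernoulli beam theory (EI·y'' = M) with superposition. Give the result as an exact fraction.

θ(2) = 32843/450000000 rad

Load 1 — point force P=13 kN at a=3 m (b=L-a=3):
  θ_1 = -Pb²x(2aL-(3a+b)x)/(2L³EI)  [x≤a] = -13·3²·2·(2·3·6-(3·3+3)·2)/(2·6³·200000) = -13/400000 rad
Load 2 — applied couple M₀=17 kN·m at a=4 m (b=L-a=2):
  θ_2 = (R_Ax²/2 - M_Ax)/EI  [x≤a] with R_A=34/9, M_A=17/3 = ((34/9)·2²/2 - (17/3)·2)/200000 = -17/900000 rad
Load 3 — uniform load w=-20 kN/m over full span:
  θ_3 = -wx(L-x)(L-2x)/(12EI) = -(-20)·2·(6-2)·(6-2·2)/(12·200000) = 1/7500 rad
Load 4 — point force P=4 kN at a=18/5 m (b=L-a=12/5):
  θ_4 = -Pb²x(2aL-(3a+b)x)/(2L³EI)  [x≤a] = -4·(12/5)²·2·(2·(18/5)·6-(3·(18/5)+(12/5))·2)/(2·6³·200000) = -7/781250 rad
Superposition: θ = Σ θ_i = 32843/450000000 rad ≈ 0.000073 rad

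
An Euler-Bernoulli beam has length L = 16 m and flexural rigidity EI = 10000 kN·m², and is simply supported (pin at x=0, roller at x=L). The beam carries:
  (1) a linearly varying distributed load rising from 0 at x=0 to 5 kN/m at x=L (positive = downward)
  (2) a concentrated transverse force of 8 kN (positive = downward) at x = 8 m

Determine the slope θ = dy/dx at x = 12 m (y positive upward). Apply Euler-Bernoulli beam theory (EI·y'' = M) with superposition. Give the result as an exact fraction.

Load 1 — triangular load w₀=5 kN/m (0→w₀ over full span):
  θ_1 = -w₀(7L⁴-30L²x²+15x⁴)/(360LEI) = -5·(7·16⁴-30·16²·12²+15·12⁴)/(360·16·10000) = 1313/45000 rad
Load 2 — point force P=8 kN at a=8 m (b=L-a=8):
  θ_2 = -Pa(2L²-6Lx+3x²+a²)/(6LEI)  [x>a] = -8·8·(2·16²-6·16·12+3·12²+8²)/(6·16·10000) = 6/625 rad
Superposition: θ = Σ θ_i = 349/9000 rad ≈ 0.038778 rad

θ(12) = 349/9000 rad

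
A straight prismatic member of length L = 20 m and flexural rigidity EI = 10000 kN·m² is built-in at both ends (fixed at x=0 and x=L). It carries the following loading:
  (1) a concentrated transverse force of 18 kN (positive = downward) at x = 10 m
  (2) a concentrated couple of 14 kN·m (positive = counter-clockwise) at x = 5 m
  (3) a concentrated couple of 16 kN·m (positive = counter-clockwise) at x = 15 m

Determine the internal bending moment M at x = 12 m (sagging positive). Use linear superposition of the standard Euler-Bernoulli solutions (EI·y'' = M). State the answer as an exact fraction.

Load 1 — point force P=18 kN at a=10 m (b=L-a=10):
  M_1 = Pa²(a+3b)(L-x)/L³ - Pa²b/L²  [x>a] = 18·10²·(10+3·10)·(20-12)/20³ - 18·10²·10/20² = 27 kN·m
Load 2 — applied couple M₀=14 kN·m at a=5 m (b=L-a=15):
  M_2 = R_Ax - M_A - M₀  [x>a] with R_A=63/80, M_A=-21/8 = (63/80)·12 - (-21/8) - 14 = -77/40 kN·m
Load 3 — applied couple M₀=16 kN·m at a=15 m (b=L-a=5):
  M_3 = R_Ax - M_A  [x≤a] with R_A=9/10, M_A=5 = (9/10)·12 - 5 = 29/5 kN·m
Superposition: M = Σ M_i = 247/8 kN·m ≈ 30.875000 kN·m

M(12) = 247/8 kN·m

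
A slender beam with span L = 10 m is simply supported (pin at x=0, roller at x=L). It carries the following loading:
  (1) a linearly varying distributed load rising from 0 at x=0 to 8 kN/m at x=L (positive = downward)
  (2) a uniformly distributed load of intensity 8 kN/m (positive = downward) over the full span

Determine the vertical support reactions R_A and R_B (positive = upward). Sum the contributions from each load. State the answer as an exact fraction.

Load 1 — triangular load w₀=8 kN/m (0→w₀ over full span):
  R_A = w₀L/6 = 8·10/6 = 40/3 kN
  R_B = w₀L/3 = 8·10/3 = 80/3 kN
Load 2 — uniform load w=8 kN/m over full span:
  R_A = wL/2 = 8·10/2 = 40 kN
  R_B = wL/2 = 8·10/2 = 40 kN
Superposition: R_A = 160/3 kN, R_B = 200/3 kN

R_A = 160/3 kN, R_B = 200/3 kN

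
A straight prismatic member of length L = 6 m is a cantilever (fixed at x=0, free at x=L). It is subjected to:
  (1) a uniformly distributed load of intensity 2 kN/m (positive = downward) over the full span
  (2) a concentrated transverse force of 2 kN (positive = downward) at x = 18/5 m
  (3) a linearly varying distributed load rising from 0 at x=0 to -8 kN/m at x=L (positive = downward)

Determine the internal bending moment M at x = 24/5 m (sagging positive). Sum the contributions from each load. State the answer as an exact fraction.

Load 1 — uniform load w=2 kN/m over full span:
  M_1 = -w(L-x)²/2 = -2·(6-(24/5))²/2 = -36/25 kN·m
Load 2 — point force P=2 kN at a=18/5 m (b=L-a=12/5):
  M_2 = 0  [x>a] = 0 kN·m
Load 3 — triangular load w₀=-8 kN/m (0→w₀ over full span):
  M_3 = w₀Lx/2 - w₀L²/3 - w₀x³/(6L) = (-8)·6·(24/5)/2 - (-8)·6²/3 - (-8)·(24/5)³/(6·6) = 672/125 kN·m
Superposition: M = Σ M_i = 492/125 kN·m ≈ 3.936000 kN·m

M(24/5) = 492/125 kN·m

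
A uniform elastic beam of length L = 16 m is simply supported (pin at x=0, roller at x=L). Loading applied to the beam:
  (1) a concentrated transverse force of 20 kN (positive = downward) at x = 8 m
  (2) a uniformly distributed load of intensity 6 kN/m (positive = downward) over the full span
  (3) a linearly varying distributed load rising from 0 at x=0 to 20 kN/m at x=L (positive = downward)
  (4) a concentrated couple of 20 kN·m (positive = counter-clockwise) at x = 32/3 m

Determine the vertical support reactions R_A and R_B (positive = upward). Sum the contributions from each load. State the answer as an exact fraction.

Load 1 — point force P=20 kN at a=8 m (b=L-a=8):
  R_A = Pb/L = 20·8/16 = 10 kN
  R_B = Pa/L = 20·8/16 = 10 kN
Load 2 — uniform load w=6 kN/m over full span:
  R_A = wL/2 = 6·16/2 = 48 kN
  R_B = wL/2 = 6·16/2 = 48 kN
Load 3 — triangular load w₀=20 kN/m (0→w₀ over full span):
  R_A = w₀L/6 = 20·16/6 = 160/3 kN
  R_B = w₀L/3 = 20·16/3 = 320/3 kN
Load 4 — applied couple M₀=20 kN·m at a=32/3 m (b=L-a=16/3):
  R_A = M₀/L = 20/16 = 5/4 kN
  R_B = -M₀/L = -20/16 = -5/4 kN
Superposition: R_A = 1351/12 kN, R_B = 1961/12 kN

R_A = 1351/12 kN, R_B = 1961/12 kN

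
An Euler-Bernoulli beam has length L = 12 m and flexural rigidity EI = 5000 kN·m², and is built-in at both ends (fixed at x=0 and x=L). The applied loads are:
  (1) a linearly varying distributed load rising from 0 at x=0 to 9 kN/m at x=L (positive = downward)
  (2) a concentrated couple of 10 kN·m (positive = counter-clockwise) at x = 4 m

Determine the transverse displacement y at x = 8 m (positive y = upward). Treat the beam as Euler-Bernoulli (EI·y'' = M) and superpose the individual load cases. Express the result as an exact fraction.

y(8) = -3206/84375 m

Load 1 — triangular load w₀=9 kN/m (0→w₀ over full span):
  y_1 = -w₀x²(L-x)²(x+2L)/(120LEI) = -9·8²·(12-8)²·(8+2·12)/(120·12·5000) = -128/3125 m
Load 2 — applied couple M₀=10 kN·m at a=4 m (b=L-a=8):
  y_2 = (R_Ax³/6 - M_Ax²/2 - M₀(x-a)²/2)/EI  [x>a] with R_A=10/9, M_A=0 = ((10/9)·8³/6 - 0·8²/2 - 10·(8-4)²/2)/5000 = 2/675 m
Superposition: y = Σ y_i = -3206/84375 m ≈ -0.037997 m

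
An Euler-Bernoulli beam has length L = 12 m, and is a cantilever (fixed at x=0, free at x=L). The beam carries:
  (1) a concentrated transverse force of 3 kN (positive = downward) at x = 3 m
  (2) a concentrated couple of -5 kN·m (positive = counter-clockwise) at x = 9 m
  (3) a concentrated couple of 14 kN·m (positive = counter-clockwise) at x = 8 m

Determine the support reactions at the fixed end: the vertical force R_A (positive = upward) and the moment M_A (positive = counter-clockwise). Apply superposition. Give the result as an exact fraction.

Load 1 — point force P=3 kN at a=3 m (b=L-a=9):
  R_A = P = 3 kN
  M_A = Pa = 3·3 = 9 kN·m
Load 2 — applied couple M₀=-5 kN·m at a=9 m (b=L-a=3):
  R_A = 0 kN
  M_A = -M₀ = -(-5) = 5 kN·m
Load 3 — applied couple M₀=14 kN·m at a=8 m (b=L-a=4):
  R_A = 0 kN
  M_A = -M₀ = -14 kN·m
Superposition: R_A = 3 kN, M_A = 0 kN·m

R_A = 3 kN, M_A = 0 kN·m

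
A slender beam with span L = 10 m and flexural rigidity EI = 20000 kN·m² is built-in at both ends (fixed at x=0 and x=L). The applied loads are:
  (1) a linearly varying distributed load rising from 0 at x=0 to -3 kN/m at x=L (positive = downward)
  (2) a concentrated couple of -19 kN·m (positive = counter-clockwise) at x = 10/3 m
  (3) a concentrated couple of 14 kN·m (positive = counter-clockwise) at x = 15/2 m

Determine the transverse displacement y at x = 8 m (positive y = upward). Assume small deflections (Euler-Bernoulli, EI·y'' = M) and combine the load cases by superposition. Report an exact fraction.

Load 1 — triangular load w₀=-3 kN/m (0→w₀ over full span):
  y_1 = -w₀x²(L-x)²(x+2L)/(120LEI) = -(-3)·8²·(10-8)²·(8+2·10)/(120·10·20000) = 14/15625 m
Load 2 — applied couple M₀=-19 kN·m at a=10/3 m (b=L-a=20/3):
  y_2 = (R_Ax³/6 - M_Ax²/2 - M₀(x-a)²/2)/EI  [x>a] with R_A=-38/15, M_A=0 = ((-38/15)·8³/6 - 0·8²/2 - (-19)·(8-(10/3))²/2)/20000 = -209/450000 m
Load 3 — applied couple M₀=14 kN·m at a=15/2 m (b=L-a=5/2):
  y_3 = (R_Ax³/6 - M_Ax²/2 - M₀(x-a)²/2)/EI  [x>a] with R_A=63/40, M_A=35/8 = ((63/40)·8³/6 - (35/8)·8²/2 - 14·(8-(15/2))²/2)/20000 = -147/400000 m
Superposition: y = Σ y_i = 1153/18000000 m ≈ 0.000064 m

y(8) = 1153/18000000 m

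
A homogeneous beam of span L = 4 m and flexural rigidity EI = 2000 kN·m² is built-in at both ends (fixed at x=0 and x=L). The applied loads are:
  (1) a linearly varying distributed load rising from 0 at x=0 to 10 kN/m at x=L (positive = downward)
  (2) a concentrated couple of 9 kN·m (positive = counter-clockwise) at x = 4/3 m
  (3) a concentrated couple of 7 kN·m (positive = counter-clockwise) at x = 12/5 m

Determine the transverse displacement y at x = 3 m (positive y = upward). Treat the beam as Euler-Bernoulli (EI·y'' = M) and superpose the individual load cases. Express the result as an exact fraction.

Load 1 — triangular load w₀=10 kN/m (0→w₀ over full span):
  y_1 = -w₀x²(L-x)²(x+2L)/(120LEI) = -10·3²·(4-3)²·(3+2·4)/(120·4·2000) = -33/32000 m
Load 2 — applied couple M₀=9 kN·m at a=4/3 m (b=L-a=8/3):
  y_2 = (R_Ax³/6 - M_Ax²/2 - M₀(x-a)²/2)/EI  [x>a] with R_A=3, M_A=0 = (3·3³/6 - 0·3²/2 - 9·(3-(4/3))²/2)/2000 = 1/2000 m
Load 3 — applied couple M₀=7 kN·m at a=12/5 m (b=L-a=8/5):
  y_3 = (R_Ax³/6 - M_Ax²/2 - M₀(x-a)²/2)/EI  [x>a] with R_A=63/25, M_A=56/25 = ((63/25)·3³/6 - (56/25)·3²/2 - 7·(3-(12/5))²/2)/2000 = 0 m
Superposition: y = Σ y_i = -17/32000 m ≈ -0.000531 m

y(3) = -17/32000 m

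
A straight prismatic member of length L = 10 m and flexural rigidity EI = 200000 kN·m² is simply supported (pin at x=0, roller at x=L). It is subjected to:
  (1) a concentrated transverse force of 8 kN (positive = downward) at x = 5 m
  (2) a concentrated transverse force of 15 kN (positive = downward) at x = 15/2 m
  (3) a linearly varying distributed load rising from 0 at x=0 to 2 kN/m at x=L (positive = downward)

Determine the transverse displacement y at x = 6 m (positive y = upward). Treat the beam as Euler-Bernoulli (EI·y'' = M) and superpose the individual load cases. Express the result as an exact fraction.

Load 1 — point force P=8 kN at a=5 m (b=L-a=5):
  y_1 = -Pa(L-x)(2Lx-a²-x²)/(6LEI)  [x>a] = -8·5·(10-6)·(2·10·6-5²-6²)/(6·10·200000) = -59/75000 m
Load 2 — point force P=15 kN at a=15/2 m (b=L-a=5/2):
  y_2 = -Pbx(L²-b²-x²)/(6LEI)  [x≤a] = -15·(5/2)·6·(10²-(5/2)²-6²)/(6·10·200000) = -693/640000 m
Load 3 — triangular load w₀=2 kN/m (0→w₀ over full span):
  y_3 = -w₀x(7L⁴-10L²x²+3x⁴)/(360LEI) = -2·6·(7·10⁴-10·10²·6²+3·6⁴)/(360·10·200000) = -148/234375 m
Superposition: y = Σ y_i = -600227/240000000 m ≈ -0.002501 m

y(6) = -600227/240000000 m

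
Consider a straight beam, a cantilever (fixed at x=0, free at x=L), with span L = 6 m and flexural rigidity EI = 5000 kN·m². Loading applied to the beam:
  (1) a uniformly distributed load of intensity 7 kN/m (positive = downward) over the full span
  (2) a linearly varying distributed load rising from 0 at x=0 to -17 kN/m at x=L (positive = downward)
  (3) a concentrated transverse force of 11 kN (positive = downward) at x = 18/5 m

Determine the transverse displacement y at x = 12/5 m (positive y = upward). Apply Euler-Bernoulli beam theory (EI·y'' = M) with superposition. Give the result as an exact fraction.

Load 1 — uniform load w=7 kN/m over full span:
  y_1 = -wx²(x²-4Lx+6L²)/(24EI) = -7·(12/5)²·((12/5)²-4·6·(12/5)+6·6²)/(24·5000) = -21546/390625 m
Load 2 — triangular load w₀=-17 kN/m (0→w₀ over full span):
  y_2 = (w₀Lx³/12-w₀L²x²/6-w₀x⁵/(120L))/EI = ((-17)·6·(12/5)³/12-(-17)·6²·(12/5)²/6-(-17)·(12/5)⁵/(120·6))/5000 = 921672/9765625 m
Load 3 — point force P=11 kN at a=18/5 m (b=L-a=12/5):
  y_3 = -Px²(3a-x)/(6EI)  [x≤a] = -11·(12/5)²·(3·(18/5)-(12/5))/(6·5000) = -1386/78125 m
Superposition: y = Σ y_i = 209772/9765625 m ≈ 0.021481 m

y(12/5) = 209772/9765625 m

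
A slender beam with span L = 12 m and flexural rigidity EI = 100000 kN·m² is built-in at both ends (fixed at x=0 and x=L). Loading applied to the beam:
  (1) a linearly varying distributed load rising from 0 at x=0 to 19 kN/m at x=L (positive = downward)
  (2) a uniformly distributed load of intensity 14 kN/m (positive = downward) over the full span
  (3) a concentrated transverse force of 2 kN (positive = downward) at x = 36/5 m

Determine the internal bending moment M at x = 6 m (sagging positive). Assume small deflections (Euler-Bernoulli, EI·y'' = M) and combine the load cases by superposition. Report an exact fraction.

Load 1 — triangular load w₀=19 kN/m (0→w₀ over full span):
  M_1 = 3w₀Lx/20 - w₀L²/30 - w₀x³/(6L) = 3·19·12·6/20 - 19·12²/30 - 19·6³/(6·12) = 57 kN·m
Load 2 — uniform load w=14 kN/m over full span:
  M_2 = wLx/2 - wL²/12 - wx²/2 = 14·12·6/2 - 14·12²/12 - 14·6²/2 = 84 kN·m
Load 3 — point force P=2 kN at a=36/5 m (b=L-a=24/5):
  M_3 = Pb²(3a+b)x/L³ - Pab²/L²  [x≤a] = 2·(24/5)²·(3·(36/5)+(24/5))·6/12³ - 2·(36/5)·(24/5)²/12² = 48/25 kN·m
Superposition: M = Σ M_i = 3573/25 kN·m ≈ 142.920000 kN·m

M(6) = 3573/25 kN·m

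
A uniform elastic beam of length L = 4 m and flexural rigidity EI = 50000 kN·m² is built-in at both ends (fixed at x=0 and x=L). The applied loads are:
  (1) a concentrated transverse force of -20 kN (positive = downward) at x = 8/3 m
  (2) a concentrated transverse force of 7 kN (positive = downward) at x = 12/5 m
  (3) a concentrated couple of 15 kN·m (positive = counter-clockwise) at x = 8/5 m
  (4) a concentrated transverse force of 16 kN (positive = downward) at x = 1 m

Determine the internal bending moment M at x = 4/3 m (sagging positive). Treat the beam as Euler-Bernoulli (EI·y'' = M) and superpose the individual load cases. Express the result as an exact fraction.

Load 1 — point force P=-20 kN at a=8/3 m (b=L-a=4/3):
  M_1 = Pb²(3a+b)x/L³ - Pab²/L²  [x≤a] = (-20)·(4/3)²·(3·(8/3)+(4/3))·(4/3)/4³ - (-20)·(8/3)·(4/3)²/4² = -80/81 kN·m
Load 2 — point force P=7 kN at a=12/5 m (b=L-a=8/5):
  M_2 = Pb²(3a+b)x/L³ - Pab²/L²  [x≤a] = 7·(8/5)²·(3·(12/5)+(8/5))·(4/3)/4³ - 7·(12/5)·(8/5)²/4² = 224/375 kN·m
Load 3 — applied couple M₀=15 kN·m at a=8/5 m (b=L-a=12/5):
  M_3 = R_Ax - M_A  [x≤a] with R_A=27/5, M_A=9/5 = (27/5)·(4/3) - (9/5) = 27/5 kN·m
Load 4 — point force P=16 kN at a=1 m (b=L-a=3):
  M_4 = Pa²(a+3b)(L-x)/L³ - Pa²b/L²  [x>a] = 16·1²·(1+3·3)·(4-(4/3))/4³ - 16·1²·3/4² = 11/3 kN·m
Superposition: M = Σ M_i = 87848/10125 kN·m ≈ 8.676346 kN·m

M(4/3) = 87848/10125 kN·m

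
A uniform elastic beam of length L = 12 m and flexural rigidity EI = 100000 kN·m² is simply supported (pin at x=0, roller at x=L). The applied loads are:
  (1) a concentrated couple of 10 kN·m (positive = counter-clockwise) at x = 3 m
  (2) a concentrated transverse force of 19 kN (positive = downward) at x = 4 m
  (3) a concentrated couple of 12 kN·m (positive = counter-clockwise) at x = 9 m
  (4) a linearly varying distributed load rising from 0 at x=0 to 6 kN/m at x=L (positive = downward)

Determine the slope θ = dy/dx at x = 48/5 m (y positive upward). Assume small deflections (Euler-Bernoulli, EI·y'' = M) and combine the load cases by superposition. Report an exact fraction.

Load 1 — applied couple M₀=10 kN·m at a=3 m (b=L-a=9):
  θ_1 = (M₀x²/(2L)-M₀(x-a)+C₁)/EI  [x>a] with C₁=M₀(3b²-L²)/(6L)=55/4 = (10·(48/5)²/(2·12)-10·((48/5)-3)+(55/4))/100000 = -277/2000000 rad
Load 2 — point force P=19 kN at a=4 m (b=L-a=8):
  θ_2 = -Pa(2L²-6Lx+3x²+a²)/(6LEI)  [x>a] = -19·4·(2·12²-6·12·(48/5)+3·(48/5)²+4²)/(6·12·100000) = 3287/2812500 rad
Load 3 — applied couple M₀=12 kN·m at a=9 m (b=L-a=3):
  θ_3 = (M₀x²/(2L)-M₀(x-a)+C₁)/EI  [x>a] with C₁=M₀(3b²-L²)/(6L)=-39/2 = (12·(48/5)²/(2·12)-12·((48/5)-9)+(-39/2))/100000 = 969/5000000 rad
Load 4 — triangular load w₀=6 kN/m (0→w₀ over full span):
  θ_4 = -w₀(7L⁴-30L²x²+15x⁴)/(360LEI) = -6·(7·12⁴-30·12²·(48/5)²+15·(48/5)⁴)/(360·12·100000) = 6813/3906250 rad
Superposition: θ = Σ θ_i = 6678313/2250000000 rad ≈ 0.002968 rad

θ(48/5) = 6678313/2250000000 rad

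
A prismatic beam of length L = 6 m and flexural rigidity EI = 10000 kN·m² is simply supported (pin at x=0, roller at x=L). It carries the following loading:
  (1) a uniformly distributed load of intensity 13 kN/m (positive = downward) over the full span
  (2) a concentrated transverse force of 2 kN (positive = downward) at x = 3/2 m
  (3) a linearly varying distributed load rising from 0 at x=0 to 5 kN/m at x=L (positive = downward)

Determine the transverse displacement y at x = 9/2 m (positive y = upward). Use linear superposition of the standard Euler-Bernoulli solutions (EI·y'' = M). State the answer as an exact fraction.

y(9/2) = -98109/5120000 m

Load 1 — uniform load w=13 kN/m over full span:
  y_1 = -wx(L³-2Lx²+x³)/(24EI) = -13·(9/2)·(6³-2·6·(9/2)²+(9/2)³)/(24·10000) = -20007/1280000 m
Load 2 — point force P=2 kN at a=3/2 m (b=L-a=9/2):
  y_2 = -Pa(L-x)(2Lx-a²-x²)/(6LEI)  [x>a] = -2·(3/2)·(6-(9/2))·(2·6·(9/2)-(3/2)²-(9/2)²)/(6·6·10000) = -63/160000 m
Load 3 — triangular load w₀=5 kN/m (0→w₀ over full span):
  y_3 = -w₀x(7L⁴-10L²x²+3x⁴)/(360LEI) = -5·(9/2)·(7·6⁴-10·6²·(9/2)²+3·(9/2)⁴)/(360·6·10000) = -3213/1024000 m
Superposition: y = Σ y_i = -98109/5120000 m ≈ -0.019162 m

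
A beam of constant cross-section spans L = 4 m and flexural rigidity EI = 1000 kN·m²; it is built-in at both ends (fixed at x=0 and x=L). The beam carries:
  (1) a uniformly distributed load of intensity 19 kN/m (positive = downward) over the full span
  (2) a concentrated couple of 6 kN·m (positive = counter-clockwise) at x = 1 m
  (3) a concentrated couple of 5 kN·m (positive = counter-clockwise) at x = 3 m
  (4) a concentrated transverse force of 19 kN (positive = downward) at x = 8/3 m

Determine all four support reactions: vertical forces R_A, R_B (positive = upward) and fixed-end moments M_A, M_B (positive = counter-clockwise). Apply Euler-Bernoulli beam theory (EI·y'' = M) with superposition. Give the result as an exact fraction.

Load 1 — uniform load w=19 kN/m over full span:
  R_A = wL/2 = 19·4/2 = 38 kN
  M_A = wL²/12 = 19·4²/12 = 76/3 kN·m
  R_B = wL/2 = 19·4/2 = 38 kN
  M_B = -wL²/12 = -19·4²/12 = -76/3 kN·m
Load 2 — applied couple M₀=6 kN·m at a=1 m (b=L-a=3):
  R_A = 6M₀ab/L³ = 6·6·1·3/4³ = 27/16 kN
  M_A = M₀b(2a-b)/L² = 6·3·(2·1-3)/4² = -9/8 kN·m
  R_B = -6M₀ab/L³ = -6·6·1·3/4³ = -27/16 kN
  M_B = M₀a(2b-a)/L² = 6·1·(2·3-1)/4² = 15/8 kN·m
Load 3 — applied couple M₀=5 kN·m at a=3 m (b=L-a=1):
  R_A = 6M₀ab/L³ = 6·5·3·1/4³ = 45/32 kN
  M_A = M₀b(2a-b)/L² = 5·1·(2·3-1)/4² = 25/16 kN·m
  R_B = -6M₀ab/L³ = -6·5·3·1/4³ = -45/32 kN
  M_B = M₀a(2b-a)/L² = 5·3·(2·1-3)/4² = -15/16 kN·m
Load 4 — point force P=19 kN at a=8/3 m (b=L-a=4/3):
  R_A = Pb²(3a+b)/L³ = 19·(4/3)²·(3·(8/3)+(4/3))/4³ = 133/27 kN
  M_A = Pab²/L² = 19·(8/3)·(4/3)²/4² = 152/27 kN·m
  R_B = Pa²(a+3b)/L³ = 19·(8/3)²·((8/3)+3·(4/3))/4³ = 380/27 kN
  M_B = -Pa²b/L² = -19·(8/3)²·(4/3)/4² = -304/27 kN·m
Superposition: R_A = 39761/864 kN, M_A = 13565/432 kN·m, R_B = 42319/864 kN, M_B = -15403/432 kN·m

R_A = 39761/864 kN, M_A = 13565/432 kN·m, R_B = 42319/864 kN, M_B = -15403/432 kN·m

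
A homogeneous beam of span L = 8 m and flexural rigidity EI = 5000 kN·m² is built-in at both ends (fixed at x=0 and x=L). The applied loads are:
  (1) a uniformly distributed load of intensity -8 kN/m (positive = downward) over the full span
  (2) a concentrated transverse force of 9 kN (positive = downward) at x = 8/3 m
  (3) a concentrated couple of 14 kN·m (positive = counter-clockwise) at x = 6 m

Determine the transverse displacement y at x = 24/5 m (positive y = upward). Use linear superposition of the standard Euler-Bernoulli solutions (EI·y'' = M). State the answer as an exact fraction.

Load 1 — uniform load w=-8 kN/m over full span:
  y_1 = -wx²(L-x)²/(24EI) = -(-8)·(24/5)²·(8-(24/5))²/(24·5000) = 6144/390625 m
Load 2 — point force P=9 kN at a=8/3 m (b=L-a=16/3):
  y_2 = -Pa²(L-x)²(3bL-(3b+a)(L-x))/(6L³EI)  [x>a] = -9·(8/3)²·(8-(24/5))²·(3·(16/3)·8-(3·(16/3)+(8/3))·(8-(24/5)))/(6·8³·5000) = -2048/703125 m
Load 3 — applied couple M₀=14 kN·m at a=6 m (b=L-a=2):
  y_3 = (R_Ax³/6 - M_Ax²/2)/EI  [x≤a] with R_A=63/32, M_A=35/8 = ((63/32)·(24/5)³/6 - (35/8)·(24/5)²/2)/5000 = -441/156250 m
Superposition: y = Σ y_i = 70267/7031250 m ≈ 0.009994 m

y(24/5) = 70267/7031250 m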